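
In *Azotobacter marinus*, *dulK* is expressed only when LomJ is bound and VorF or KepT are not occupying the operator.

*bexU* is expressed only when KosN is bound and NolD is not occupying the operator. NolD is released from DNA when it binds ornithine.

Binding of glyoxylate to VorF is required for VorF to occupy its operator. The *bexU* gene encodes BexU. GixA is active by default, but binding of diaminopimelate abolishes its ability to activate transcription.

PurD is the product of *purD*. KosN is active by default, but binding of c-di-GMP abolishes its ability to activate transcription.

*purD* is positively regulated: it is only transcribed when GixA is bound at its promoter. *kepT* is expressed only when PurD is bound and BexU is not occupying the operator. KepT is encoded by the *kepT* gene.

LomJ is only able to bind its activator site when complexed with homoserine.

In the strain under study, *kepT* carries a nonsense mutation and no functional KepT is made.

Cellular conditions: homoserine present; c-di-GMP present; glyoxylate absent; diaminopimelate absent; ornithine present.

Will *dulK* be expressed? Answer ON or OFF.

ON

Homoserine is present, so LomJ is active.
Glyoxylate is absent, so VorF is inactive.
KepT is non-functional in this strain, so it has no effect.
No repressor is bound and LomJ is active, so *dulK* is transcribed.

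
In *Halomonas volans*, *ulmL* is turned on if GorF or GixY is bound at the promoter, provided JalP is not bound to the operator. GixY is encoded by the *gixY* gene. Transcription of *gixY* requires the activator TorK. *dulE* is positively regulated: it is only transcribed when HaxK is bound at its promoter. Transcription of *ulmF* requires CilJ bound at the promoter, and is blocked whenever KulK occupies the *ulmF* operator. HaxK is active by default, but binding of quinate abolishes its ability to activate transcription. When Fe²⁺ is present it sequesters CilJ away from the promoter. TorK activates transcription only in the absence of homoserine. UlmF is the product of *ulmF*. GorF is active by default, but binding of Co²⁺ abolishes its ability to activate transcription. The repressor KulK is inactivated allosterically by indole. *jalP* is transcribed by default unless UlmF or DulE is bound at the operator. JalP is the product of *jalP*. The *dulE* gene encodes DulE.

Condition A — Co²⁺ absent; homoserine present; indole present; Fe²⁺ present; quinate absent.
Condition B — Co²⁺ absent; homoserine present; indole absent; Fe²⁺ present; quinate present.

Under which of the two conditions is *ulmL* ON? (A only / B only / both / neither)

A only

Condition A:
Co²⁺ is absent, so GorF is active.
Homoserine is present, so TorK is inactive.
Required activator TorK is absent, so *gixY* is not transcribed.
So GixY is not produced.
Indole is present, so KulK is inactive.
Fe²⁺ is present, so CilJ is inactive.
Required activator CilJ is absent, so *ulmF* is not transcribed.
So UlmF is not produced.
Quinate is absent, so HaxK is active.
No repressor is bound and HaxK is active, so *dulE* is transcribed.
So DulE is produced and active.
With repressor DulE bound, *jalP* is not transcribed.
So JalP is not produced.
Activator GorF is present, so *ulmL* is transcribed.
→ *ulmL* is ON in A.
Condition B:
Co²⁺ is absent, so GorF is active.
Homoserine is present, so TorK is inactive.
Required activator TorK is absent, so *gixY* is not transcribed.
So GixY is not produced.
Indole is absent, so KulK is active.
Fe²⁺ is present, so CilJ is inactive.
With repressor KulK bound, *ulmF* is not transcribed.
So UlmF is not produced.
Quinate is present, so HaxK is inactive.
Required activator HaxK is absent, so *dulE* is not transcribed.
So DulE is not produced.
With no repressor bound, *jalP* is transcribed.
So JalP is produced and active.
With repressor JalP bound, *ulmL* is not transcribed.
→ *ulmL* is OFF in B.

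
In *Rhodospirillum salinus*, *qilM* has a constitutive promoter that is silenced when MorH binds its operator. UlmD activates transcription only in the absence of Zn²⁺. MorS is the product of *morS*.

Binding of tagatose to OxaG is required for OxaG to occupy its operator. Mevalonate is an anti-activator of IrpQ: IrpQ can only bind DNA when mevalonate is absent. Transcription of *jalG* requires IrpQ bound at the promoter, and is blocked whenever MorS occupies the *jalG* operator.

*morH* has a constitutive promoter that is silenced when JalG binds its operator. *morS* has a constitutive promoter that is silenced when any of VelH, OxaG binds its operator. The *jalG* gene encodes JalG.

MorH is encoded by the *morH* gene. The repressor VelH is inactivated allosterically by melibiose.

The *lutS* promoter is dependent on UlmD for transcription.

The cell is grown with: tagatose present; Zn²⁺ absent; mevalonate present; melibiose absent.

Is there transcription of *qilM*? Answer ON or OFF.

OFF

Melibiose is absent, so VelH is active.
Tagatose is present, so OxaG is active.
With repressor VelH bound, *morS* is not transcribed.
So MorS is not produced.
Mevalonate is present, so IrpQ is inactive.
Required activator IrpQ is absent, so *jalG* is not transcribed.
So JalG is not produced.
With no repressor bound, *morH* is transcribed.
So MorH is produced and active.
With repressor MorH bound, *qilM* is not transcribed.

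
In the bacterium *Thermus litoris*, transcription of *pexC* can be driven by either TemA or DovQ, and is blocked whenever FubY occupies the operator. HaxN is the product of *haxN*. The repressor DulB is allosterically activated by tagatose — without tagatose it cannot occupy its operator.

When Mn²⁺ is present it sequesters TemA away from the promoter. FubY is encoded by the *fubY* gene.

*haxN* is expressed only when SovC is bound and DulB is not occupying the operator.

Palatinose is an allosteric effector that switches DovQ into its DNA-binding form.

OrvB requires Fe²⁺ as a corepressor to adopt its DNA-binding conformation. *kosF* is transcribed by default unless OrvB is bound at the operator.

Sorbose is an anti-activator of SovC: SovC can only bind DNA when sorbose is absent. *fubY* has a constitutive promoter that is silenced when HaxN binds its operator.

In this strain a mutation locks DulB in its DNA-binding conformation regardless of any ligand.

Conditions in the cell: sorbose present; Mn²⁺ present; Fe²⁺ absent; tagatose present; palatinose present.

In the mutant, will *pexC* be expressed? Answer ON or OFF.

OFF

Mn²⁺ is present, so TemA is inactive.
Palatinose is present, so DovQ is active.
DulB is constitutively active in this strain.
Sorbose is present, so SovC is inactive.
With repressor DulB bound, *haxN* is not transcribed.
So HaxN is not produced.
With no repressor bound, *fubY* is transcribed.
So FubY is produced and active.
With repressor FubY bound, *pexC* is not transcribed.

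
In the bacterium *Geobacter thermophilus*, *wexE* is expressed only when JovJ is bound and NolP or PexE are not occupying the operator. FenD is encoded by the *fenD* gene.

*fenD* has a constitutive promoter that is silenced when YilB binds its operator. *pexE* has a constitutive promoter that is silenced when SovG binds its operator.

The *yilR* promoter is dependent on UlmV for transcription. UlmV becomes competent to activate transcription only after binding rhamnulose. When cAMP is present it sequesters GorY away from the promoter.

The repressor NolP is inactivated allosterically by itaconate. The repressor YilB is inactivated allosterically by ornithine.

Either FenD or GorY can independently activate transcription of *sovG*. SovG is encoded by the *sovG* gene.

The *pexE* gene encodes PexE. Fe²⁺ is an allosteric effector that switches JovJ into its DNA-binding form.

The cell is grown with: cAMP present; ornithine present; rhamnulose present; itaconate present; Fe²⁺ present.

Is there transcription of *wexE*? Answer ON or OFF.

Itaconate is present, so NolP is inactive.
Fe²⁺ is present, so JovJ is active.
Ornithine is present, so YilB is inactive.
With no repressor bound, *fenD* is transcribed.
So FenD is produced and active.
cAMP is present, so GorY is inactive.
Activator FenD is present, so *sovG* is transcribed.
So SovG is produced and active.
With repressor SovG bound, *pexE* is not transcribed.
So PexE is not produced.
No repressor is bound and JovJ is active, so *wexE* is transcribed.

ON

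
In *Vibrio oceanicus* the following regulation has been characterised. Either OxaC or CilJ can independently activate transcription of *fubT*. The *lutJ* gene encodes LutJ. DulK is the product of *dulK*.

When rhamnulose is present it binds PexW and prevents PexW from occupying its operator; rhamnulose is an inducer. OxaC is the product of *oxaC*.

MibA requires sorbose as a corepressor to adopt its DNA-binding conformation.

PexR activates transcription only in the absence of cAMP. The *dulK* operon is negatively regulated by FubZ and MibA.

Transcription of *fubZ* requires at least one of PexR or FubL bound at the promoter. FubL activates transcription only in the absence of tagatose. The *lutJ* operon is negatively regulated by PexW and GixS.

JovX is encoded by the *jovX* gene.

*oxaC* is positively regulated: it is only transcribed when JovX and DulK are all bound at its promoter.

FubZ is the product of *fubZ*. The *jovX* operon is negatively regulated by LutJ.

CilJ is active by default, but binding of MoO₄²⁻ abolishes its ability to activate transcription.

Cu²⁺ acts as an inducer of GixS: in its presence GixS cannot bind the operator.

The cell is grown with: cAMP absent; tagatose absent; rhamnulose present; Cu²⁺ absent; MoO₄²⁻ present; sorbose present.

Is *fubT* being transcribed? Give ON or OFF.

Rhamnulose is present, so PexW is inactive.
Cu²⁺ is absent, so GixS is active.
With repressor GixS bound, *lutJ* is not transcribed.
So LutJ is not produced.
With no repressor bound, *jovX* is transcribed.
So JovX is produced and active.
cAMP is absent, so PexR is active.
Tagatose is absent, so FubL is active.
Activator PexR is present, so *fubZ* is transcribed.
So FubZ is produced and active.
Sorbose is present, so MibA is active.
With repressor FubZ bound, *dulK* is not transcribed.
So DulK is not produced.
Required activator DulK is absent, so *oxaC* is not transcribed.
So OxaC is not produced.
MoO₄²⁻ is present, so CilJ is inactive.
No activator is available at the *fubT* promoter, so *fubT* is not transcribed.

OFF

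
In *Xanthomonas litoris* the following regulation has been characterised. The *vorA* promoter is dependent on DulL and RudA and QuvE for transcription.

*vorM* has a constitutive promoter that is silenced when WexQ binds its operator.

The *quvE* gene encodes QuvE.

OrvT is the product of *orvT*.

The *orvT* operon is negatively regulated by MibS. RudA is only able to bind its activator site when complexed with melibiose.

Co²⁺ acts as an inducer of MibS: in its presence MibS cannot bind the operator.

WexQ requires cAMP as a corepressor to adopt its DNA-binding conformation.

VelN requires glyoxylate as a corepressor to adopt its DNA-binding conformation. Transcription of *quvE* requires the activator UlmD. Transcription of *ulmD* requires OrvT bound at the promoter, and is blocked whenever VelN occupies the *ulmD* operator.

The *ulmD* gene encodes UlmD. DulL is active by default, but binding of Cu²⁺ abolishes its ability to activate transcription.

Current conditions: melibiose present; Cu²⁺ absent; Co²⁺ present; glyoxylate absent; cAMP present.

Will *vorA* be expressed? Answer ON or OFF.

ON

Cu²⁺ is absent, so DulL is active.
Melibiose is present, so RudA is active.
Glyoxylate is absent, so VelN is inactive.
Co²⁺ is present, so MibS is inactive.
With no repressor bound, *orvT* is transcribed.
So OrvT is produced and active.
No repressor is bound and OrvT is active, so *ulmD* is transcribed.
So UlmD is produced and active.
No repressor is bound and UlmD is active, so *quvE* is transcribed.
So QuvE is produced and active.
No repressor is bound and DulL and RudA and QuvE are active, so *vorA* is transcribed.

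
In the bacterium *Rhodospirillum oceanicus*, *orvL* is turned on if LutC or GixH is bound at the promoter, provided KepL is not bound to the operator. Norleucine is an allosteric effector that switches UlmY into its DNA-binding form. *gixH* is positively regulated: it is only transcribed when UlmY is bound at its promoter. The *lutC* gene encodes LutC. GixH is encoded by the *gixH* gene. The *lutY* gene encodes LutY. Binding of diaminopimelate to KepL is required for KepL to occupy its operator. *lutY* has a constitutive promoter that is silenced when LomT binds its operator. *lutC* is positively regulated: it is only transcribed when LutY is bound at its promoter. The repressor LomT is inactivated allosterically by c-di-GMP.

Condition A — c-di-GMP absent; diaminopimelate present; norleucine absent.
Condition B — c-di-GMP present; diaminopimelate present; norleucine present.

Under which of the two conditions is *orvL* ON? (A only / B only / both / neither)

neither

Condition A:
c-di-GMP is absent, so LomT is active.
With repressor LomT bound, *lutY* is not transcribed.
So LutY is not produced.
Required activator LutY is absent, so *lutC* is not transcribed.
So LutC is not produced.
Diaminopimelate is present, so KepL is active.
Norleucine is absent, so UlmY is inactive.
Required activator UlmY is absent, so *gixH* is not transcribed.
So GixH is not produced.
With repressor KepL bound, *orvL* is not transcribed.
→ *orvL* is OFF in A.
Condition B:
c-di-GMP is present, so LomT is inactive.
With no repressor bound, *lutY* is transcribed.
So LutY is produced and active.
No repressor is bound and LutY is active, so *lutC* is transcribed.
So LutC is produced and active.
Diaminopimelate is present, so KepL is active.
Norleucine is present, so UlmY is active.
No repressor is bound and UlmY is active, so *gixH* is transcribed.
So GixH is produced and active.
With repressor KepL bound, *orvL* is not transcribed.
→ *orvL* is OFF in B.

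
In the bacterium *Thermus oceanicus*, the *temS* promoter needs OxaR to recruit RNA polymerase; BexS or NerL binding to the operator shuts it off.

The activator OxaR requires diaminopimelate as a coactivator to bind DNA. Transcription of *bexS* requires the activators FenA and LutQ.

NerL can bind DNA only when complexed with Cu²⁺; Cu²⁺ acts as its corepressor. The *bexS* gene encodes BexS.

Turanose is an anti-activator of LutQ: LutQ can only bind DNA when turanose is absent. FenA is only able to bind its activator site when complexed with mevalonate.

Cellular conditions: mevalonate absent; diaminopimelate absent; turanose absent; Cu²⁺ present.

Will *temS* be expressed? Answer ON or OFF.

OFF

Diaminopimelate is absent, so OxaR is inactive.
Mevalonate is absent, so FenA is inactive.
Turanose is absent, so LutQ is active.
Required activator FenA is absent, so *bexS* is not transcribed.
So BexS is not produced.
Cu²⁺ is present, so NerL is active.
With repressor NerL bound, *temS* is not transcribed.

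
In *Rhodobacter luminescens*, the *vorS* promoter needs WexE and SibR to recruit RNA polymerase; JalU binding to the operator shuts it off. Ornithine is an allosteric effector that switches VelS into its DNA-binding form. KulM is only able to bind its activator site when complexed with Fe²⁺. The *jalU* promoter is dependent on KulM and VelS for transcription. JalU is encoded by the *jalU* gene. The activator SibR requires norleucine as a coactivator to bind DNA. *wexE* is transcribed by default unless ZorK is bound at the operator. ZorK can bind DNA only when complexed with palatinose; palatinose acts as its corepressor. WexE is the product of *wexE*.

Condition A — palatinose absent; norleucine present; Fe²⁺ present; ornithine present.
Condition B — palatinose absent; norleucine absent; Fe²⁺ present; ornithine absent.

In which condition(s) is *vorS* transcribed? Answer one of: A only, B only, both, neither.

neither

Condition A:
Palatinose is absent, so ZorK is inactive.
With no repressor bound, *wexE* is transcribed.
So WexE is produced and active.
Norleucine is present, so SibR is active.
Fe²⁺ is present, so KulM is active.
Ornithine is present, so VelS is active.
No repressor is bound and KulM and VelS are active, so *jalU* is transcribed.
So JalU is produced and active.
With repressor JalU bound, *vorS* is not transcribed.
→ *vorS* is OFF in A.
Condition B:
Palatinose is absent, so ZorK is inactive.
With no repressor bound, *wexE* is transcribed.
So WexE is produced and active.
Norleucine is absent, so SibR is inactive.
Fe²⁺ is present, so KulM is active.
Ornithine is absent, so VelS is inactive.
Required activator VelS is absent, so *jalU* is not transcribed.
So JalU is not produced.
Required activator SibR is absent, so *vorS* is not transcribed.
→ *vorS* is OFF in B.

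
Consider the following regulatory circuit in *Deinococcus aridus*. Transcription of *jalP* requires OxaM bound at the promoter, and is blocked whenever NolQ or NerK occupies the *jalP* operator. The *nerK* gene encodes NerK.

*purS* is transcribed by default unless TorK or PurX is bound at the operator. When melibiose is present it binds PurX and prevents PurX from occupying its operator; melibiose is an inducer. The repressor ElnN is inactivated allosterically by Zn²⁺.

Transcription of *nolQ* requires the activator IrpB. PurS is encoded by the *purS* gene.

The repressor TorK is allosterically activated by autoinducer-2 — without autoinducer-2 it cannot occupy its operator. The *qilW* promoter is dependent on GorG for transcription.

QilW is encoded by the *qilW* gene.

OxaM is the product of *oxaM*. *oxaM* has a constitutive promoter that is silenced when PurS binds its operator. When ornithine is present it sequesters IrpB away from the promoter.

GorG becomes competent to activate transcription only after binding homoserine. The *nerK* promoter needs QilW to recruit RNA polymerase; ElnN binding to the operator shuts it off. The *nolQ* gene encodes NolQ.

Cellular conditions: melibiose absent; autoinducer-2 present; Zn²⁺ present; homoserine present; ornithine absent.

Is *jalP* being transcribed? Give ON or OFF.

Ornithine is absent, so IrpB is active.
No repressor is bound and IrpB is active, so *nolQ* is transcribed.
So NolQ is produced and active.
Zn²⁺ is present, so ElnN is inactive.
Homoserine is present, so GorG is active.
No repressor is bound and GorG is active, so *qilW* is transcribed.
So QilW is produced and active.
No repressor is bound and QilW is active, so *nerK* is transcribed.
So NerK is produced and active.
Autoinducer-2 is present, so TorK is active.
Melibiose is absent, so PurX is active.
With repressor TorK bound, *purS* is not transcribed.
So PurS is not produced.
With no repressor bound, *oxaM* is transcribed.
So OxaM is produced and active.
With repressor NolQ bound, *jalP* is not transcribed.

OFF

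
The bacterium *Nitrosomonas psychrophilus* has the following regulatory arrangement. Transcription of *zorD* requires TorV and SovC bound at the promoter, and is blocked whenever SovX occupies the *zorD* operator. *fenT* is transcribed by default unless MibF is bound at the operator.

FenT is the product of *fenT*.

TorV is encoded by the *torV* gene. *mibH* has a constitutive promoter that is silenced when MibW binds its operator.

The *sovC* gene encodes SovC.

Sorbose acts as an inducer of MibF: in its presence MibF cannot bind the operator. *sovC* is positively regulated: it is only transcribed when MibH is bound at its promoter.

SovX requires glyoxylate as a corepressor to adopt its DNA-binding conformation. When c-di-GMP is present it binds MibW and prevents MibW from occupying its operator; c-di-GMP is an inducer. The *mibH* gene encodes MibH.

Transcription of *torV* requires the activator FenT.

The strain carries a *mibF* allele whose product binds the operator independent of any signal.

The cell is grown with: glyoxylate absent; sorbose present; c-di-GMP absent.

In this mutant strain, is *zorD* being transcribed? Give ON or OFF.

MibF is constitutively active in this strain.
With repressor MibF bound, *fenT* is not transcribed.
So FenT is not produced.
Required activator FenT is absent, so *torV* is not transcribed.
So TorV is not produced.
c-di-GMP is absent, so MibW is active.
With repressor MibW bound, *mibH* is not transcribed.
So MibH is not produced.
Required activator MibH is absent, so *sovC* is not transcribed.
So SovC is not produced.
Glyoxylate is absent, so SovX is inactive.
Required activator TorV is absent, so *zorD* is not transcribed.

OFF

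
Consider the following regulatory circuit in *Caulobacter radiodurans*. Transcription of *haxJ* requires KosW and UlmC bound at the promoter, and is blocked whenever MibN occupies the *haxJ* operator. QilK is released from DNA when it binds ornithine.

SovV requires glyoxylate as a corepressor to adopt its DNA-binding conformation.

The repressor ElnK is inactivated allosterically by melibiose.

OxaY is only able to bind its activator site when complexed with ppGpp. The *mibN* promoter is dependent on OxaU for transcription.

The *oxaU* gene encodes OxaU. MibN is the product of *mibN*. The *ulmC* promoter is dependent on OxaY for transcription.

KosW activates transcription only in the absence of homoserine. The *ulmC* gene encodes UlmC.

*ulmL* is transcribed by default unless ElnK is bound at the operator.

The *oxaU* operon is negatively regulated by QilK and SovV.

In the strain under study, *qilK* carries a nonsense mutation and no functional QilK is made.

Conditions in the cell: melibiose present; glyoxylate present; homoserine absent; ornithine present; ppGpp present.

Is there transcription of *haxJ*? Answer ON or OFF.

ON

Homoserine is absent, so KosW is active.
ppGpp is present, so OxaY is active.
No repressor is bound and OxaY is active, so *ulmC* is transcribed.
So UlmC is produced and active.
QilK is non-functional in this strain, so it has no effect.
Glyoxylate is present, so SovV is active.
With repressor SovV bound, *oxaU* is not transcribed.
So OxaU is not produced.
Required activator OxaU is absent, so *mibN* is not transcribed.
So MibN is not produced.
No repressor is bound and KosW and UlmC are active, so *haxJ* is transcribed.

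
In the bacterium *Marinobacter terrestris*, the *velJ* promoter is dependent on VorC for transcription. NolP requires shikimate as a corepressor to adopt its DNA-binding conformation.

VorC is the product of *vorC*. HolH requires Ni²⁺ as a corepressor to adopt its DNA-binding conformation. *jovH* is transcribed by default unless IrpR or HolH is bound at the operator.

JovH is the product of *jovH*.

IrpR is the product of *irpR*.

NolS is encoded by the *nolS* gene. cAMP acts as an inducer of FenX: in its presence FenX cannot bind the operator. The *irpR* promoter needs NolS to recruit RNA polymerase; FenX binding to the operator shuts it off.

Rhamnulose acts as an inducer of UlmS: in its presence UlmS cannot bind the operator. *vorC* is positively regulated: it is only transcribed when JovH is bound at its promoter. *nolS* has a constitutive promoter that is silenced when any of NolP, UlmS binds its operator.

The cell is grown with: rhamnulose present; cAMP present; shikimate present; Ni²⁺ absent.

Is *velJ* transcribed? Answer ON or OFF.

ON

Shikimate is present, so NolP is active.
Rhamnulose is present, so UlmS is inactive.
With repressor NolP bound, *nolS* is not transcribed.
So NolS is not produced.
cAMP is present, so FenX is inactive.
Required activator NolS is absent, so *irpR* is not transcribed.
So IrpR is not produced.
Ni²⁺ is absent, so HolH is inactive.
With no repressor bound, *jovH* is transcribed.
So JovH is produced and active.
No repressor is bound and JovH is active, so *vorC* is transcribed.
So VorC is produced and active.
No repressor is bound and VorC is active, so *velJ* is transcribed.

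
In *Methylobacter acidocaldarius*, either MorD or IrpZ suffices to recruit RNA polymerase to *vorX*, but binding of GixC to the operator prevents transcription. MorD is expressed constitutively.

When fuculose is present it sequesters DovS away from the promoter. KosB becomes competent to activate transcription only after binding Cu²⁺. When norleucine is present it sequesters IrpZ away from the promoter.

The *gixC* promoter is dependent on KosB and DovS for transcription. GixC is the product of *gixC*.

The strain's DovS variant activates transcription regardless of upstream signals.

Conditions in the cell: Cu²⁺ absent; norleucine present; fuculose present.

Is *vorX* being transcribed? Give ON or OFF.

Cu²⁺ is absent, so KosB is inactive.
DovS is constitutively active in this strain.
Required activator KosB is absent, so *gixC* is not transcribed.
So GixC is not produced.
MorD is produced constitutively and is active.
Norleucine is present, so IrpZ is inactive.
Activator MorD is present, so *vorX* is transcribed.

ON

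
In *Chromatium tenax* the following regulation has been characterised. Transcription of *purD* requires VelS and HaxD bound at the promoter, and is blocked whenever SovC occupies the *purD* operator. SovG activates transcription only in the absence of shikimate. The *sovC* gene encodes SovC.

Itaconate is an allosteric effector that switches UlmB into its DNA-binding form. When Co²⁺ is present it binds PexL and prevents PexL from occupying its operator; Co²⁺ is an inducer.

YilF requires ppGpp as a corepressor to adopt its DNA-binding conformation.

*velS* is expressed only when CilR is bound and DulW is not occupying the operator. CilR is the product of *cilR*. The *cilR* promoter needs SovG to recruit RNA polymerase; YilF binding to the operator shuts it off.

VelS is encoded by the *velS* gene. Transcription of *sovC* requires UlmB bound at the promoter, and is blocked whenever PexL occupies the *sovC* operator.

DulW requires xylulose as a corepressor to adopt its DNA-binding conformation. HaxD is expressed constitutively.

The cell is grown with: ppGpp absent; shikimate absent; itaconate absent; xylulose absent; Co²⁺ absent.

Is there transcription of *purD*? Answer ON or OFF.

Co²⁺ is absent, so PexL is active.
Itaconate is absent, so UlmB is inactive.
With repressor PexL bound, *sovC* is not transcribed.
So SovC is not produced.
Xylulose is absent, so DulW is inactive.
Shikimate is absent, so SovG is active.
ppGpp is absent, so YilF is inactive.
No repressor is bound and SovG is active, so *cilR* is transcribed.
So CilR is produced and active.
No repressor is bound and CilR is active, so *velS* is transcribed.
So VelS is produced and active.
HaxD is produced constitutively and is active.
No repressor is bound and VelS and HaxD are active, so *purD* is transcribed.

ON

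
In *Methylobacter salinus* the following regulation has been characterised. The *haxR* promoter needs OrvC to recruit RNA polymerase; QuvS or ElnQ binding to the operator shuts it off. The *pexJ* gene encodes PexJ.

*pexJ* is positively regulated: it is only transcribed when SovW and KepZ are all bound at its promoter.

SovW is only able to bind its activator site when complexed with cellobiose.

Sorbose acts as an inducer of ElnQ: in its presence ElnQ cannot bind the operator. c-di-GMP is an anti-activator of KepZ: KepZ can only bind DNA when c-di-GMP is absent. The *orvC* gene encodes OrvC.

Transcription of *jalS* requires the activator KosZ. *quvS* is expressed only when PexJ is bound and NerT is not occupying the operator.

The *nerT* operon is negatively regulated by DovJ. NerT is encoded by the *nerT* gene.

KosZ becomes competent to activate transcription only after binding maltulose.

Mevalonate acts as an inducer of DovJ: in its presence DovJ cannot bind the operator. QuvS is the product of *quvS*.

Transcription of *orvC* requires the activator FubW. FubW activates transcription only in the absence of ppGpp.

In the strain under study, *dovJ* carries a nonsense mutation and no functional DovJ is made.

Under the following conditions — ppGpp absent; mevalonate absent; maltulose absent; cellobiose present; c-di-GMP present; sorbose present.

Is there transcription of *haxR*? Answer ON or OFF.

DovJ is non-functional in this strain, so it has no effect.
With no repressor bound, *nerT* is transcribed.
So NerT is produced and active.
Cellobiose is present, so SovW is active.
c-di-GMP is present, so KepZ is inactive.
Required activator KepZ is absent, so *pexJ* is not transcribed.
So PexJ is not produced.
With repressor NerT bound, *quvS* is not transcribed.
So QuvS is not produced.
Sorbose is present, so ElnQ is inactive.
ppGpp is absent, so FubW is active.
No repressor is bound and FubW is active, so *orvC* is transcribed.
So OrvC is produced and active.
No repressor is bound and OrvC is active, so *haxR* is transcribed.

ON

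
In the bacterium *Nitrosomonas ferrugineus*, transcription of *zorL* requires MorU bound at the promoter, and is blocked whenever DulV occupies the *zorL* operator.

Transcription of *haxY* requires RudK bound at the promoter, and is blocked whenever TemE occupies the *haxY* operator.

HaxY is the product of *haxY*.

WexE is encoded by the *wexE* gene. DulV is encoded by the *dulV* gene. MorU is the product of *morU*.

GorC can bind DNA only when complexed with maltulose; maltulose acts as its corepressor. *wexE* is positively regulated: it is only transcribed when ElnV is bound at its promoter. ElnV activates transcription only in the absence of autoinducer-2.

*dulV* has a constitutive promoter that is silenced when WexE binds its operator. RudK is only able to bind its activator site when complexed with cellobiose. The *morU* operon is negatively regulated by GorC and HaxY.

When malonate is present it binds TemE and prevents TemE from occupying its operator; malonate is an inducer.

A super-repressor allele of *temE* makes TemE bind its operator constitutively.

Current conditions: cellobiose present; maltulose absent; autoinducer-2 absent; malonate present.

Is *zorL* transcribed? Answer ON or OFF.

ON

Autoinducer-2 is absent, so ElnV is active.
No repressor is bound and ElnV is active, so *wexE* is transcribed.
So WexE is produced and active.
With repressor WexE bound, *dulV* is not transcribed.
So DulV is not produced.
Maltulose is absent, so GorC is inactive.
TemE is constitutively active in this strain.
Cellobiose is present, so RudK is active.
With repressor TemE bound, *haxY* is not transcribed.
So HaxY is not produced.
With no repressor bound, *morU* is transcribed.
So MorU is produced and active.
No repressor is bound and MorU is active, so *zorL* is transcribed.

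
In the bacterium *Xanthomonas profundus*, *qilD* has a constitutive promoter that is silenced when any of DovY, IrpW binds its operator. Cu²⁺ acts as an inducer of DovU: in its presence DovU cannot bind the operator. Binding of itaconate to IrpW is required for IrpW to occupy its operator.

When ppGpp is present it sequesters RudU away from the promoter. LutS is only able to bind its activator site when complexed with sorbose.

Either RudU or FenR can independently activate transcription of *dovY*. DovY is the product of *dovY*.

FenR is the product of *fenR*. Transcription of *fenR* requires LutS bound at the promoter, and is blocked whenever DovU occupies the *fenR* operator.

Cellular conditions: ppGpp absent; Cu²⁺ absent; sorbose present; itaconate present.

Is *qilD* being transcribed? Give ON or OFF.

OFF

ppGpp is absent, so RudU is active.
Sorbose is present, so LutS is active.
Cu²⁺ is absent, so DovU is active.
With repressor DovU bound, *fenR* is not transcribed.
So FenR is not produced.
Activator RudU is present, so *dovY* is transcribed.
So DovY is produced and active.
Itaconate is present, so IrpW is active.
With repressor DovY bound, *qilD* is not transcribed.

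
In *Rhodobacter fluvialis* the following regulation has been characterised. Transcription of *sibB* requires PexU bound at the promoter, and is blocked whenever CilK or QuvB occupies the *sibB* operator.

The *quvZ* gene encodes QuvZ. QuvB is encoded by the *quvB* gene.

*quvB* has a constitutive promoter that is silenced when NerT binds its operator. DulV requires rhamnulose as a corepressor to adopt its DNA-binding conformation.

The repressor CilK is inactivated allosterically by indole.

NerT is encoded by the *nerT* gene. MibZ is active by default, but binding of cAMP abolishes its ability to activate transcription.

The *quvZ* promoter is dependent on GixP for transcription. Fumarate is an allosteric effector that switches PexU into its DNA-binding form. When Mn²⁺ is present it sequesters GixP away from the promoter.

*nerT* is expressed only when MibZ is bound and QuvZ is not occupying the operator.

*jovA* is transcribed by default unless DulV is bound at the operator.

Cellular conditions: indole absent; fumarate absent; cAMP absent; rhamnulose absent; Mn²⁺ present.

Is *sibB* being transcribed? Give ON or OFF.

OFF

Indole is absent, so CilK is active.
Mn²⁺ is present, so GixP is inactive.
Required activator GixP is absent, so *quvZ* is not transcribed.
So QuvZ is not produced.
cAMP is absent, so MibZ is active.
No repressor is bound and MibZ is active, so *nerT* is transcribed.
So NerT is produced and active.
With repressor NerT bound, *quvB* is not transcribed.
So QuvB is not produced.
Fumarate is absent, so PexU is inactive.
With repressor CilK bound, *sibB* is not transcribed.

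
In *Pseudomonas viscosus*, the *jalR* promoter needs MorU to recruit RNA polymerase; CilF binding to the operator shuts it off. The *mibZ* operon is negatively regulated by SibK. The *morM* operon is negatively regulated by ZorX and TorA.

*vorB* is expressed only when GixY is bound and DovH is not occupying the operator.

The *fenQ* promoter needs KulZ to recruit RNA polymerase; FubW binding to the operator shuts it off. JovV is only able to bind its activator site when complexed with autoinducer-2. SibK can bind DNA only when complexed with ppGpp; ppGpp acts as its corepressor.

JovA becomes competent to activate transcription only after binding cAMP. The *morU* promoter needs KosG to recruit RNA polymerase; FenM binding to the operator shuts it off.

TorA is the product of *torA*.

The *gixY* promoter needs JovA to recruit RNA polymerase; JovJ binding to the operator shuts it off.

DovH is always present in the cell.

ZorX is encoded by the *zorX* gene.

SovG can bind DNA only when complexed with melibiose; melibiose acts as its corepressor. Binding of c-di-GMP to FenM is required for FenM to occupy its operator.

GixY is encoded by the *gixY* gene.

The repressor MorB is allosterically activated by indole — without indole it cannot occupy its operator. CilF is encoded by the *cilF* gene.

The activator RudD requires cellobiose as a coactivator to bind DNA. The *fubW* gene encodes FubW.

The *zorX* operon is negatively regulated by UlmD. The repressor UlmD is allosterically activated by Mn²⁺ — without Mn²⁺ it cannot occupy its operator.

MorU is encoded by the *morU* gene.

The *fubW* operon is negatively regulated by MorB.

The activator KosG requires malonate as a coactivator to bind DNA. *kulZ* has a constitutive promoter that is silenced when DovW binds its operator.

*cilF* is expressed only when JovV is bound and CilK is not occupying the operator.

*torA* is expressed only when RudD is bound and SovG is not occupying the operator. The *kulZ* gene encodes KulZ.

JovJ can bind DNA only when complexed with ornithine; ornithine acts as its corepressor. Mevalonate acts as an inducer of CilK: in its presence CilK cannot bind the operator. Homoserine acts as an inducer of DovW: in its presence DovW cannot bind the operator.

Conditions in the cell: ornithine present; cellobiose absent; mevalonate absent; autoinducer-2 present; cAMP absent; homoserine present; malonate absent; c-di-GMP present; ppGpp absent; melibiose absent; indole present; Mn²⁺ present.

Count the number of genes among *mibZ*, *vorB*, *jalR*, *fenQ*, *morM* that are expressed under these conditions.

ppGpp is absent, so SibK is inactive.
With no repressor bound, *mibZ* is transcribed.
→ *mibZ* is ON.
DovH is produced constitutively and is active.
cAMP is absent, so JovA is inactive.
Ornithine is present, so JovJ is active.
With repressor JovJ bound, *gixY* is not transcribed.
So GixY is not produced.
With repressor DovH bound, *vorB* is not transcribed.
→ *vorB* is OFF.
Mevalonate is absent, so CilK is active.
Autoinducer-2 is present, so JovV is active.
With repressor CilK bound, *cilF* is not transcribed.
So CilF is not produced.
c-di-GMP is present, so FenM is active.
Malonate is absent, so KosG is inactive.
With repressor FenM bound, *morU* is not transcribed.
So MorU is not produced.
Required activator MorU is absent, so *jalR* is not transcribed.
→ *jalR* is OFF.
Indole is present, so MorB is active.
With repressor MorB bound, *fubW* is not transcribed.
So FubW is not produced.
Homoserine is present, so DovW is inactive.
With no repressor bound, *kulZ* is transcribed.
So KulZ is produced and active.
No repressor is bound and KulZ is active, so *fenQ* is transcribed.
→ *fenQ* is ON.
Mn²⁺ is present, so UlmD is active.
With repressor UlmD bound, *zorX* is not transcribed.
So ZorX is not produced.
Melibiose is absent, so SovG is inactive.
Cellobiose is absent, so RudD is inactive.
Required activator RudD is absent, so *torA* is not transcribed.
So TorA is not produced.
With no repressor bound, *morM* is transcribed.
→ *morM* is ON.
3 of the 5 genes are transcribed.

3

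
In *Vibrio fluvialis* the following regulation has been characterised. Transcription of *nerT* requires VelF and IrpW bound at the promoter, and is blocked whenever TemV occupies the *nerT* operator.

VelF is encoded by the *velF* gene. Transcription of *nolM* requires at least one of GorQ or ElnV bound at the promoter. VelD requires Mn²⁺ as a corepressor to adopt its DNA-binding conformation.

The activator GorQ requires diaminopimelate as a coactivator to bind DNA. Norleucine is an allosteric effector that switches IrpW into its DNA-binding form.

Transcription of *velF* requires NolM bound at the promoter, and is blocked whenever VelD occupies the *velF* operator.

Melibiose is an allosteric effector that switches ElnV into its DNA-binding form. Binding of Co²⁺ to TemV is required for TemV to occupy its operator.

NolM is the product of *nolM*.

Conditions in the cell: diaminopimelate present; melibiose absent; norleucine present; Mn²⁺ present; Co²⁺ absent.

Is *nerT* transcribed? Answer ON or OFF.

Diaminopimelate is present, so GorQ is active.
Melibiose is absent, so ElnV is inactive.
Activator GorQ is present, so *nolM* is transcribed.
So NolM is produced and active.
Mn²⁺ is present, so VelD is active.
With repressor VelD bound, *velF* is not transcribed.
So VelF is not produced.
Norleucine is present, so IrpW is active.
Co²⁺ is absent, so TemV is inactive.
Required activator VelF is absent, so *nerT* is not transcribed.

OFF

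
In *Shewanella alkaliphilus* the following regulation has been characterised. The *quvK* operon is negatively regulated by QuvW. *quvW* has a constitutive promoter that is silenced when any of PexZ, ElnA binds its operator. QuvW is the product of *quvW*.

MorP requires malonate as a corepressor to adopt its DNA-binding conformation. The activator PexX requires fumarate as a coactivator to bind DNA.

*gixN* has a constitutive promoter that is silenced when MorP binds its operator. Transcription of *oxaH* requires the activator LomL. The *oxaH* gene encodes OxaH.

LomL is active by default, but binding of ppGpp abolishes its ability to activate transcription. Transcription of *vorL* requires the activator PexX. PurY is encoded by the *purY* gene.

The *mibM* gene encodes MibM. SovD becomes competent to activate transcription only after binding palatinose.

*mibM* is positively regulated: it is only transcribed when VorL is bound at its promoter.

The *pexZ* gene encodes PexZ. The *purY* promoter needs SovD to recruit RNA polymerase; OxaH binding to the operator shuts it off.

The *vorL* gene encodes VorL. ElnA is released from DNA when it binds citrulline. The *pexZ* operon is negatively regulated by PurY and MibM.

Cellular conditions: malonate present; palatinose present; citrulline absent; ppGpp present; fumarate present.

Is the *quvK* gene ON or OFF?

ON

ppGpp is present, so LomL is inactive.
Required activator LomL is absent, so *oxaH* is not transcribed.
So OxaH is not produced.
Palatinose is present, so SovD is active.
No repressor is bound and SovD is active, so *purY* is transcribed.
So PurY is produced and active.
Fumarate is present, so PexX is active.
No repressor is bound and PexX is active, so *vorL* is transcribed.
So VorL is produced and active.
No repressor is bound and VorL is active, so *mibM* is transcribed.
So MibM is produced and active.
With repressor PurY bound, *pexZ* is not transcribed.
So PexZ is not produced.
Citrulline is absent, so ElnA is active.
With repressor ElnA bound, *quvW* is not transcribed.
So QuvW is not produced.
With no repressor bound, *quvK* is transcribed.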